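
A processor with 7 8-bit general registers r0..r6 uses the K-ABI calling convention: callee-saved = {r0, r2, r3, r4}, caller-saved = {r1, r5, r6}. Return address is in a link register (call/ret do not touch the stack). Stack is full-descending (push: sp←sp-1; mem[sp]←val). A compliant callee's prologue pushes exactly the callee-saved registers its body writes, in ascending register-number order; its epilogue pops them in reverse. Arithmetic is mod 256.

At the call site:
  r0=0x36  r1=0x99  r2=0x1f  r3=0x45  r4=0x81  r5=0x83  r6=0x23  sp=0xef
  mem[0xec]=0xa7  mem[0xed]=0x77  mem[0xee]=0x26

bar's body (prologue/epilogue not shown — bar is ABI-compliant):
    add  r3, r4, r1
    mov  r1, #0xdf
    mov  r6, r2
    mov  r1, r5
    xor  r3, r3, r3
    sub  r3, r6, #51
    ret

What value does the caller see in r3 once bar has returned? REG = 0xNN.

prologue: push r3 → mem[0xee]=0x45, sp=0xee
body[0] add  r3, r4, r1 → r3=0x1a
body[1] mov  r1, #0xdf → r1=0xdf
body[2] mov  r6, r2 → r6=0x1f
body[3] mov  r1, r5 → r1=0x83
body[4] xor  r3, r3, r3 → r3=0x00
body[5] sub  r3, r6, #51 → r3=0xec
epilogue: pop r3=0x45, sp=0xef
r3 is callee-saved → restored

REG = 0x45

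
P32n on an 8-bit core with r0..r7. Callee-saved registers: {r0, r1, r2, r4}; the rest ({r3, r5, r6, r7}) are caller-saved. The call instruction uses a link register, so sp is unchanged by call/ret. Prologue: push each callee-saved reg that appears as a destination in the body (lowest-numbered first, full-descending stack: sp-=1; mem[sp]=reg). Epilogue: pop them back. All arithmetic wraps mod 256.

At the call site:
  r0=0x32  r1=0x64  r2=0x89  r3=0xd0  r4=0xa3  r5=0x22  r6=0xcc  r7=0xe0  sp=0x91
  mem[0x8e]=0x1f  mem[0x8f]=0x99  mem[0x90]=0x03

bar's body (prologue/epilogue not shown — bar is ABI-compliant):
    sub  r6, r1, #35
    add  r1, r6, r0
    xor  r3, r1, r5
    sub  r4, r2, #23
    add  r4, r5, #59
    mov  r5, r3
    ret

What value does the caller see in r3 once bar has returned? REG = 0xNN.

prologue: push r1 -> mem[0x90]=0x64, sp=0x90
prologue: push r4 -> mem[0x8f]=0xa3, sp=0x8f
body[0] sub  r6, r1, #35 -> r6=0x41
body[1] add  r1, r6, r0 -> r1=0x73
body[2] xor  r3, r1, r5 -> r3=0x51
body[3] sub  r4, r2, #23 -> r4=0x72
body[4] add  r4, r5, #59 -> r4=0x5d
body[5] mov  r5, r3 -> r5=0x51
epilogue: pop r4=0xa3, sp=0x90
epilogue: pop r1=0x64, sp=0x91
r3 is caller-saved -> body value

REG = 0x51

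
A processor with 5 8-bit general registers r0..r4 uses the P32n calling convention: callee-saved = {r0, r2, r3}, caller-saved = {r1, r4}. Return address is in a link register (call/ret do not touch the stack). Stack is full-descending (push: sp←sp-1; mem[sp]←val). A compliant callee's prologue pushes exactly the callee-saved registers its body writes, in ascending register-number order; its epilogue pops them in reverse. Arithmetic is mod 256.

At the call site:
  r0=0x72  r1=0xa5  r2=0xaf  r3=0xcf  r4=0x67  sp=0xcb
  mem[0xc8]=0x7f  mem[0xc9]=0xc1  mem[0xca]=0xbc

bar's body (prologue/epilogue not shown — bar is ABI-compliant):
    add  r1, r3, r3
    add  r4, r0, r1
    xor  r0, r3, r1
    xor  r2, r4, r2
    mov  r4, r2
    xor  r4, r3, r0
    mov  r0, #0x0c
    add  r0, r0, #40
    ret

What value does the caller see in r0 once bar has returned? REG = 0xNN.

REG = 0x72

prologue: push r0 → mem[0xca]=0x72, sp=0xca
prologue: push r2 → mem[0xc9]=0xaf, sp=0xc9
body[0] add  r1, r3, r3 → r1=0x9e
body[1] add  r4, r0, r1 → r4=0x10
body[2] xor  r0, r3, r1 → r0=0x51
body[3] xor  r2, r4, r2 → r2=0xbf
body[4] mov  r4, r2 → r4=0xbf
body[5] xor  r4, r3, r0 → r4=0x9e
body[6] mov  r0, #0x0c → r0=0x0c
body[7] add  r0, r0, #40 → r0=0x34
epilogue: pop r2=0xaf, sp=0xca
epilogue: pop r0=0x72, sp=0xcb
r0 is callee-saved → restored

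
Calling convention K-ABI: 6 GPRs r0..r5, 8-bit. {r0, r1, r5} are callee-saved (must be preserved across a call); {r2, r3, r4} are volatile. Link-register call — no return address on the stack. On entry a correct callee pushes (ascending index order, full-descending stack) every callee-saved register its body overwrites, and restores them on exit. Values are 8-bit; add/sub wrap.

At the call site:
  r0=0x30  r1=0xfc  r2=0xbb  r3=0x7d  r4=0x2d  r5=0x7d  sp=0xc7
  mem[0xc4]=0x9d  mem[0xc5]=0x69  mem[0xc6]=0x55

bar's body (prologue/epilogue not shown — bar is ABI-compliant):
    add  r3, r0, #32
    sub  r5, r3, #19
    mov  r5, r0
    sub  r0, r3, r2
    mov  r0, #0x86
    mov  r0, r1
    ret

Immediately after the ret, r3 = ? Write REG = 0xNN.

REG = 0x50

prologue: push r0 → mem[0xc6]=0x30, sp=0xc6
prologue: push r5 → mem[0xc5]=0x7d, sp=0xc5
body[0] add  r3, r0, #32 → r3=0x50
body[1] sub  r5, r3, #19 → r5=0x3d
body[2] mov  r5, r0 → r5=0x30
body[3] sub  r0, r3, r2 → r0=0x95
body[4] mov  r0, #0x86 → r0=0x86
body[5] mov  r0, r1 → r0=0xfc
epilogue: pop r5=0x7d, sp=0xc6
epilogue: pop r0=0x30, sp=0xc7
r3 is caller-saved → body value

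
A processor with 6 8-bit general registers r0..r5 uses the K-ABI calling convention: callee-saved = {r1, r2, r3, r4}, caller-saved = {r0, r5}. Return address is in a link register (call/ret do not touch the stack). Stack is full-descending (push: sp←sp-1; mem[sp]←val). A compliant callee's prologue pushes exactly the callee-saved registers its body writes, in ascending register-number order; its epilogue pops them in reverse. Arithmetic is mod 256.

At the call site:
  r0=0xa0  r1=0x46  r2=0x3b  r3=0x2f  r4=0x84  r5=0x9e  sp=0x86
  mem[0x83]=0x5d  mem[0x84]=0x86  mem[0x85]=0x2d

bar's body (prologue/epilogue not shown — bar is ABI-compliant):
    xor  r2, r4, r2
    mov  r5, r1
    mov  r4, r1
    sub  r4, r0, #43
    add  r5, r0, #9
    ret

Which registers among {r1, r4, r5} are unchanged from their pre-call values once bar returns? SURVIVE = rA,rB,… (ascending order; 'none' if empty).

SURVIVE = r1,r4

prologue: push r2 → mem[0x85]=0x3b, sp=0x85
prologue: push r4 → mem[0x84]=0x84, sp=0x84
body[0] xor  r2, r4, r2 → r2=0xbf
body[1] mov  r5, r1 → r5=0x46
body[2] mov  r4, r1 → r4=0x46
body[3] sub  r4, r0, #43 → r4=0x75
body[4] add  r5, r0, #9 → r5=0xa9
epilogue: pop r4=0x84, sp=0x85
epilogue: pop r2=0x3b, sp=0x86
r1: callee-saved, written=False
r4: callee-saved, written=True
r5: caller-saved, written=True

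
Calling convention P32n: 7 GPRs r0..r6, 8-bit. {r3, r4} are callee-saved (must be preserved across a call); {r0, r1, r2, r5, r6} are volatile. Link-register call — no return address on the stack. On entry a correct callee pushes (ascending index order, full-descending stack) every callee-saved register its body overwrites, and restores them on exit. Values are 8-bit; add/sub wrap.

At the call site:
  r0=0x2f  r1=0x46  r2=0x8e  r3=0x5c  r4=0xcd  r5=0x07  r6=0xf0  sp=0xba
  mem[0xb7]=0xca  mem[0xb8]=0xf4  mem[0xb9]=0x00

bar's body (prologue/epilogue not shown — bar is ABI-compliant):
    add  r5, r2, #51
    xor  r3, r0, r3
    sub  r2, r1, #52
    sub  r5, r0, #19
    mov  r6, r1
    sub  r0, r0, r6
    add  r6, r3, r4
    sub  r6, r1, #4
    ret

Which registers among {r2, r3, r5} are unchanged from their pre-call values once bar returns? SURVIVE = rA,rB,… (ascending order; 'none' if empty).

SURVIVE = r3

prologue: push r3 -> mem[0xb9]=0x5c, sp=0xb9
body[0] add  r5, r2, #51 -> r5=0xc1
body[1] xor  r3, r0, r3 -> r3=0x73
body[2] sub  r2, r1, #52 -> r2=0x12
body[3] sub  r5, r0, #19 -> r5=0x1c
body[4] mov  r6, r1 -> r6=0x46
body[5] sub  r0, r0, r6 -> r0=0xe9
body[6] add  r6, r3, r4 -> r6=0x40
body[7] sub  r6, r1, #4 -> r6=0x42
epilogue: pop r3=0x5c, sp=0xba
r2: caller-saved, written=True
r3: callee-saved, written=True
r5: caller-saved, written=True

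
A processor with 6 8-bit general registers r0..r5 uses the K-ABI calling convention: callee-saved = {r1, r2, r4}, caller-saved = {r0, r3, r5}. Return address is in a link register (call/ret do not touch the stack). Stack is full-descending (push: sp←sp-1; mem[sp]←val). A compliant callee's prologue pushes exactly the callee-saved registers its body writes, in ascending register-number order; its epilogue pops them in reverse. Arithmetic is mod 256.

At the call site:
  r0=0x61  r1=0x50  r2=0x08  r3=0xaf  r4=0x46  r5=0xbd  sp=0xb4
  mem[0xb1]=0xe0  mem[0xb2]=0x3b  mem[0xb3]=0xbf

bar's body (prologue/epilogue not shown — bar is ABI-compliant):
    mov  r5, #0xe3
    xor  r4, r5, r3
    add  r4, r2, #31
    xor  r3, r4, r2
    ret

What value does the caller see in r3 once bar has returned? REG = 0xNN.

prologue: push r4 -> mem[0xb3]=0x46, sp=0xb3
body[0] mov  r5, #0xe3 -> r5=0xe3
body[1] xor  r4, r5, r3 -> r4=0x4c
body[2] add  r4, r2, #31 -> r4=0x27
body[3] xor  r3, r4, r2 -> r3=0x2f
epilogue: pop r4=0x46, sp=0xb4
r3 is caller-saved -> body value

REG = 0x2f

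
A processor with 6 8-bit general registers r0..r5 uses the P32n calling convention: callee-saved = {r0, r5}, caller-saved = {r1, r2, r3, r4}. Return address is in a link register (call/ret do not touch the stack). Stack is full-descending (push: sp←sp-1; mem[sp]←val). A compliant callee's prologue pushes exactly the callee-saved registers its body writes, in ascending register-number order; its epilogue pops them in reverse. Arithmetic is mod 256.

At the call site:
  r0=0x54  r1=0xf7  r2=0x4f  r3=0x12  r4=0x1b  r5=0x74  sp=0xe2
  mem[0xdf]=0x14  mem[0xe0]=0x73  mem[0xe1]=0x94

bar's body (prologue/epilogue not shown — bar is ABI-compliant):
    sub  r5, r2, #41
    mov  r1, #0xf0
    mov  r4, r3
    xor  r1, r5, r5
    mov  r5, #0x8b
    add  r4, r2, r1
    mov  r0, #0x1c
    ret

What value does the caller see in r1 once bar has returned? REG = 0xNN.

REG = 0x00

prologue: push r0 -> mem[0xe1]=0x54, sp=0xe1
prologue: push r5 -> mem[0xe0]=0x74, sp=0xe0
body[0] sub  r5, r2, #41 -> r5=0x26
body[1] mov  r1, #0xf0 -> r1=0xf0
body[2] mov  r4, r3 -> r4=0x12
body[3] xor  r1, r5, r5 -> r1=0x00
body[4] mov  r5, #0x8b -> r5=0x8b
body[5] add  r4, r2, r1 -> r4=0x4f
body[6] mov  r0, #0x1c -> r0=0x1c
epilogue: pop r5=0x74, sp=0xe1
epilogue: pop r0=0x54, sp=0xe2
r1 is caller-saved -> body value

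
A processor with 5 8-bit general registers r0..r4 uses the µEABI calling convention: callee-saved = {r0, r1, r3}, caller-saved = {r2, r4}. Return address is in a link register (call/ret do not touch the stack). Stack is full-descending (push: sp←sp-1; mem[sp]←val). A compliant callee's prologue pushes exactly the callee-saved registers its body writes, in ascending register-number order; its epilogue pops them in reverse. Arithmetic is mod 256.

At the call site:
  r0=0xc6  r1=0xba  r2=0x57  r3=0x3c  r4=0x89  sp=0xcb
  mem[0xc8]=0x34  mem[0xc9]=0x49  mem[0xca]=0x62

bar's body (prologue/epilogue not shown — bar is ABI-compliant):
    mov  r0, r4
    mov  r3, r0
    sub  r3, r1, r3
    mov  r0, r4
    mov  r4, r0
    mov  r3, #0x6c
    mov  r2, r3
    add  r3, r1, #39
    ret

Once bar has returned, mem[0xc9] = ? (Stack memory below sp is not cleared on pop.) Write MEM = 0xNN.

prologue: push r0 → mem[0xca]=0xc6, sp=0xca
prologue: push r3 → mem[0xc9]=0x3c, sp=0xc9
body[0] mov  r0, r4 → r0=0x89
body[1] mov  r3, r0 → r3=0x89
body[2] sub  r3, r1, r3 → r3=0x31
body[3] mov  r0, r4 → r0=0x89
body[4] mov  r4, r0 → r4=0x89
body[5] mov  r3, #0x6c → r3=0x6c
body[6] mov  r2, r3 → r2=0x6c
body[7] add  r3, r1, #39 → r3=0xe1
epilogue: pop r3=0x3c, sp=0xca
epilogue: pop r0=0xc6, sp=0xcb
prologue pushed ['r0', 'r3'] at ['0xca', '0xc9']

MEM = 0x3c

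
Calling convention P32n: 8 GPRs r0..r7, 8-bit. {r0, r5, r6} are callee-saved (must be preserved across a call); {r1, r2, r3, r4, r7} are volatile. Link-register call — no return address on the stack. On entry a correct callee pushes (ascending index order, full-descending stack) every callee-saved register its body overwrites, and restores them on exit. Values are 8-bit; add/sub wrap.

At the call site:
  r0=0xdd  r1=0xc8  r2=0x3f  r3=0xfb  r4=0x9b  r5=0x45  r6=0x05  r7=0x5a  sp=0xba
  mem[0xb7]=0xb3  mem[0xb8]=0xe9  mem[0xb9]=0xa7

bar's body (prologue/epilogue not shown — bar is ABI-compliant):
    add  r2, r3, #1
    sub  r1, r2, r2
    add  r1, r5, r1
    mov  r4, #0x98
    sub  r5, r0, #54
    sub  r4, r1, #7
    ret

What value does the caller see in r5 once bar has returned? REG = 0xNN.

REG = 0x45

prologue: push r5 -> mem[0xb9]=0x45, sp=0xb9
body[0] add  r2, r3, #1 -> r2=0xfc
body[1] sub  r1, r2, r2 -> r1=0x00
body[2] add  r1, r5, r1 -> r1=0x45
body[3] mov  r4, #0x98 -> r4=0x98
body[4] sub  r5, r0, #54 -> r5=0xa7
body[5] sub  r4, r1, #7 -> r4=0x3e
epilogue: pop r5=0x45, sp=0xba
r5 is callee-saved -> restored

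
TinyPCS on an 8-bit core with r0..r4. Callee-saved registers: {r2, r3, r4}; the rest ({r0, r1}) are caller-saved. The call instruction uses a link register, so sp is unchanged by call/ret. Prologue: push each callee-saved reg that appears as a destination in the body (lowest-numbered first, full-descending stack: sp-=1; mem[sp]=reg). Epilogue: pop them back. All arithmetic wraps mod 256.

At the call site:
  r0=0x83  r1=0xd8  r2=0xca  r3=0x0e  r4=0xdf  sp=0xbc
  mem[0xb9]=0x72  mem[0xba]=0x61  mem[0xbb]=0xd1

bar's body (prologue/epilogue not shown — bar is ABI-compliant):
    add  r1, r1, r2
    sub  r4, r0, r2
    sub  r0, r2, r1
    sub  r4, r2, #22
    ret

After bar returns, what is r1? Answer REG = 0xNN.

prologue: push r4 -> mem[0xbb]=0xdf, sp=0xbb
body[0] add  r1, r1, r2 -> r1=0xa2
body[1] sub  r4, r0, r2 -> r4=0xb9
body[2] sub  r0, r2, r1 -> r0=0x28
body[3] sub  r4, r2, #22 -> r4=0xb4
epilogue: pop r4=0xdf, sp=0xbc
r1 is caller-saved -> body value

REG = 0xa2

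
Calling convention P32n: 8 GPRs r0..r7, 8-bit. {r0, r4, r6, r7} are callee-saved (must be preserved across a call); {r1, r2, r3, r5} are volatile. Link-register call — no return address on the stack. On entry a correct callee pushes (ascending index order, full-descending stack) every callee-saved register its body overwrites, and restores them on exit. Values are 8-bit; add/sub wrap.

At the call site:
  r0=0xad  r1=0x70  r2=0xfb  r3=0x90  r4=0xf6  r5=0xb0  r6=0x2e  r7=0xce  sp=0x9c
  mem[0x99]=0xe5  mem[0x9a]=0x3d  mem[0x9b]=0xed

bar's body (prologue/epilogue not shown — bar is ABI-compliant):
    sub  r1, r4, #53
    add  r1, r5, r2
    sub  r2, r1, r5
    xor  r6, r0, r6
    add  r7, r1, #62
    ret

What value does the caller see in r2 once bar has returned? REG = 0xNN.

REG = 0xfb

prologue: push r6 → mem[0x9b]=0x2e, sp=0x9b
prologue: push r7 → mem[0x9a]=0xce, sp=0x9a
body[0] sub  r1, r4, #53 → r1=0xc1
body[1] add  r1, r5, r2 → r1=0xab
body[2] sub  r2, r1, r5 → r2=0xfb
body[3] xor  r6, r0, r6 → r6=0x83
body[4] add  r7, r1, #62 → r7=0xe9
epilogue: pop r7=0xce, sp=0x9b
epilogue: pop r6=0x2e, sp=0x9c
r2 is caller-saved → body value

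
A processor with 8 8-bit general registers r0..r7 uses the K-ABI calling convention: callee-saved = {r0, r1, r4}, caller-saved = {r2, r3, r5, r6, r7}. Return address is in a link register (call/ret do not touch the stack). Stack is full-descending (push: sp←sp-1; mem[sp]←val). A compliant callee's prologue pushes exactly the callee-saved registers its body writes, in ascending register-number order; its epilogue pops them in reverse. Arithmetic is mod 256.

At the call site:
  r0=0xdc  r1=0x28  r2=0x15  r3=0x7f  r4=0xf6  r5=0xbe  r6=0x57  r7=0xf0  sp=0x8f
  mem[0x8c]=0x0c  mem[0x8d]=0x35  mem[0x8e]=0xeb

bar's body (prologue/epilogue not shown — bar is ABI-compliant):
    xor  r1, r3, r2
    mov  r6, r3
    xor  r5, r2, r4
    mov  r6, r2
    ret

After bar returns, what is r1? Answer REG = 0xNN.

prologue: push r1 -> mem[0x8e]=0x28, sp=0x8e
body[0] xor  r1, r3, r2 -> r1=0x6a
body[1] mov  r6, r3 -> r6=0x7f
body[2] xor  r5, r2, r4 -> r5=0xe3
body[3] mov  r6, r2 -> r6=0x15
epilogue: pop r1=0x28, sp=0x8f
r1 is callee-saved -> restored

REG = 0x28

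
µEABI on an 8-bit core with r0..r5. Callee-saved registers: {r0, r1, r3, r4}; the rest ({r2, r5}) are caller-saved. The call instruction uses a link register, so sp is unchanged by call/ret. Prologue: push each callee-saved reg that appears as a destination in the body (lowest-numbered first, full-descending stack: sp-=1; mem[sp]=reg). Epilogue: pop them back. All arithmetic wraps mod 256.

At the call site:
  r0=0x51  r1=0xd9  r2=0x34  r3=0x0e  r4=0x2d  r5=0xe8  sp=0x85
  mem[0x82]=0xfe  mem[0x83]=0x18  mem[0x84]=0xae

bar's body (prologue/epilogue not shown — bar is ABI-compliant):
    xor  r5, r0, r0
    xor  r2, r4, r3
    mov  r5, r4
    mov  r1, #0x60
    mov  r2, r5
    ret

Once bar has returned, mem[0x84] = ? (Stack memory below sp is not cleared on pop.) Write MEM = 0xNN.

prologue: push r1 → mem[0x84]=0xd9, sp=0x84
body[0] xor  r5, r0, r0 → r5=0x00
body[1] xor  r2, r4, r3 → r2=0x23
body[2] mov  r5, r4 → r5=0x2d
body[3] mov  r1, #0x60 → r1=0x60
body[4] mov  r2, r5 → r2=0x2d
epilogue: pop r1=0xd9, sp=0x85
prologue pushed ['r1'] at ['0x84']

MEM = 0xd9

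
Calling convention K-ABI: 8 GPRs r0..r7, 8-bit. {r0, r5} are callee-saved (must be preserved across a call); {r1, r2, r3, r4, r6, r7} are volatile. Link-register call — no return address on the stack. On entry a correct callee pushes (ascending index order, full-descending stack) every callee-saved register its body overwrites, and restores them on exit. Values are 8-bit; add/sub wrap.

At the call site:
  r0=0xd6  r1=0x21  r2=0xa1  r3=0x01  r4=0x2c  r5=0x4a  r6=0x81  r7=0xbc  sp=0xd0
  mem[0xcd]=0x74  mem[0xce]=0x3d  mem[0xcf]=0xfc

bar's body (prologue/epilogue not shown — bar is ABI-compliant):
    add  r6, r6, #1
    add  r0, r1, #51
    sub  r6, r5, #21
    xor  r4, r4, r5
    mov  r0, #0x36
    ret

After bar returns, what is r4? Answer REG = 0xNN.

REG = 0x66

prologue: push r0 → mem[0xcf]=0xd6, sp=0xcf
body[0] add  r6, r6, #1 → r6=0x82
body[1] add  r0, r1, #51 → r0=0x54
body[2] sub  r6, r5, #21 → r6=0x35
body[3] xor  r4, r4, r5 → r4=0x66
body[4] mov  r0, #0x36 → r0=0x36
epilogue: pop r0=0xd6, sp=0xd0
r4 is caller-saved → body value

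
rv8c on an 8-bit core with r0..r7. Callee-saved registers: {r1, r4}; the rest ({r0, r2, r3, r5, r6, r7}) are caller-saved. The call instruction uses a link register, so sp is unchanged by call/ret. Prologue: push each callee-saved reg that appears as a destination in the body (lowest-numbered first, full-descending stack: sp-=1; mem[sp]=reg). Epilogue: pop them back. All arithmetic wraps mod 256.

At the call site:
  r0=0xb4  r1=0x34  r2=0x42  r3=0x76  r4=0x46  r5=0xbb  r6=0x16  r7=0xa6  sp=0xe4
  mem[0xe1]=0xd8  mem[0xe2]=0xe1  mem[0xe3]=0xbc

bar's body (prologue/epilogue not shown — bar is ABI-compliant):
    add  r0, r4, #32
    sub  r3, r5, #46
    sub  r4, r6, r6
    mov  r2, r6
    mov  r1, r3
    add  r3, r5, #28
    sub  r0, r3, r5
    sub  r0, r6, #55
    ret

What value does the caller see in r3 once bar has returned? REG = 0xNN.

REG = 0xd7

prologue: push r1 -> mem[0xe3]=0x34, sp=0xe3
prologue: push r4 -> mem[0xe2]=0x46, sp=0xe2
body[0] add  r0, r4, #32 -> r0=0x66
body[1] sub  r3, r5, #46 -> r3=0x8d
body[2] sub  r4, r6, r6 -> r4=0x00
body[3] mov  r2, r6 -> r2=0x16
body[4] mov  r1, r3 -> r1=0x8d
body[5] add  r3, r5, #28 -> r3=0xd7
body[6] sub  r0, r3, r5 -> r0=0x1c
body[7] sub  r0, r6, #55 -> r0=0xdf
epilogue: pop r4=0x46, sp=0xe3
epilogue: pop r1=0x34, sp=0xe4
r3 is caller-saved -> body value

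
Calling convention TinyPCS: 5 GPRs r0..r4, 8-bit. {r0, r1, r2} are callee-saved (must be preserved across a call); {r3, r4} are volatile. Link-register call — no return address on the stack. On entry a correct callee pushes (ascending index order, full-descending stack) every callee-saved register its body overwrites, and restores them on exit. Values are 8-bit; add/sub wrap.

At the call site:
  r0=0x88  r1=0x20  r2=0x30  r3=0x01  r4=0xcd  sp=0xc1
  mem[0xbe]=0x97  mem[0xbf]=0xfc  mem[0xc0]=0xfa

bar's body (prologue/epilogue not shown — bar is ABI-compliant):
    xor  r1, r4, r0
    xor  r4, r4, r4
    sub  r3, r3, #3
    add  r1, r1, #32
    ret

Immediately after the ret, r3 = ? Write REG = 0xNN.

prologue: push r1 -> mem[0xc0]=0x20, sp=0xc0
body[0] xor  r1, r4, r0 -> r1=0x45
body[1] xor  r4, r4, r4 -> r4=0x00
body[2] sub  r3, r3, #3 -> r3=0xfe
body[3] add  r1, r1, #32 -> r1=0x65
epilogue: pop r1=0x20, sp=0xc1
r3 is caller-saved -> body value

REG = 0xfe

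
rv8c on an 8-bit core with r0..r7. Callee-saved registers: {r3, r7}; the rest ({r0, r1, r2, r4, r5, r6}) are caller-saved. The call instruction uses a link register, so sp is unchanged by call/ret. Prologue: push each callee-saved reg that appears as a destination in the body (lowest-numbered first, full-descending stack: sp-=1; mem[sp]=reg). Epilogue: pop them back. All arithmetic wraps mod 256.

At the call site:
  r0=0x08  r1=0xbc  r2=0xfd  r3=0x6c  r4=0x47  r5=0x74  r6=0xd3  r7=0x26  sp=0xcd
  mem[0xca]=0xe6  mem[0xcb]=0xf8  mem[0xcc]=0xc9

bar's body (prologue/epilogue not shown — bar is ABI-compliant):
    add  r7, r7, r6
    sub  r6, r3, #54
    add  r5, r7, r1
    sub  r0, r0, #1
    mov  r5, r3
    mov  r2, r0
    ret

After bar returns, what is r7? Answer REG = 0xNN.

REG = 0x26

prologue: push r7 → mem[0xcc]=0x26, sp=0xcc
body[0] add  r7, r7, r6 → r7=0xf9
body[1] sub  r6, r3, #54 → r6=0x36
body[2] add  r5, r7, r1 → r5=0xb5
body[3] sub  r0, r0, #1 → r0=0x07
body[4] mov  r5, r3 → r5=0x6c
body[5] mov  r2, r0 → r2=0x07
epilogue: pop r7=0x26, sp=0xcd
r7 is callee-saved → restored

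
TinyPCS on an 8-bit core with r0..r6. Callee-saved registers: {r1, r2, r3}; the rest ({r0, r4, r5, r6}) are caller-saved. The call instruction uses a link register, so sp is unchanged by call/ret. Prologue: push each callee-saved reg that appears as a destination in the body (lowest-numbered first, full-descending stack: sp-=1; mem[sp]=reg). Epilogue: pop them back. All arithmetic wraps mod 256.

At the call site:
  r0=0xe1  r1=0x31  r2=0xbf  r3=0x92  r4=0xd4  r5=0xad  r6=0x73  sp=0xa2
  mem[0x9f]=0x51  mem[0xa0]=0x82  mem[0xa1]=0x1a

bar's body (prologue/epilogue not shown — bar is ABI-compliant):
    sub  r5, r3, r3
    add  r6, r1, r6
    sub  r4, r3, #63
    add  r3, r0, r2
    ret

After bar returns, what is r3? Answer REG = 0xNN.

prologue: push r3 → mem[0xa1]=0x92, sp=0xa1
body[0] sub  r5, r3, r3 → r5=0x00
body[1] add  r6, r1, r6 → r6=0xa4
body[2] sub  r4, r3, #63 → r4=0x53
body[3] add  r3, r0, r2 → r3=0xa0
epilogue: pop r3=0x92, sp=0xa2
r3 is callee-saved → restored

REG = 0x92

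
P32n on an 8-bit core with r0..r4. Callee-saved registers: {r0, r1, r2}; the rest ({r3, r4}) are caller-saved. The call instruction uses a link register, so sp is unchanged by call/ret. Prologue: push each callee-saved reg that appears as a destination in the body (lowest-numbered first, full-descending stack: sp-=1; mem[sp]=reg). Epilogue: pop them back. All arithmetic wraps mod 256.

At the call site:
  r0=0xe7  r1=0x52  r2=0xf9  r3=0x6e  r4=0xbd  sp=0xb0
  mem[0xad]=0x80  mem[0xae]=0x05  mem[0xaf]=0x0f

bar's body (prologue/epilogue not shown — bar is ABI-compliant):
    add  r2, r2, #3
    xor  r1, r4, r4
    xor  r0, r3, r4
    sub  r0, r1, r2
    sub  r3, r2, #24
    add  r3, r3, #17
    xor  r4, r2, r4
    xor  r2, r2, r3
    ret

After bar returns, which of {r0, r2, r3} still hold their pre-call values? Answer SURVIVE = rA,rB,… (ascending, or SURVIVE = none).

SURVIVE = r0,r2

prologue: push r0 -> mem[0xaf]=0xe7, sp=0xaf
prologue: push r1 -> mem[0xae]=0x52, sp=0xae
prologue: push r2 -> mem[0xad]=0xf9, sp=0xad
body[0] add  r2, r2, #3 -> r2=0xfc
body[1] xor  r1, r4, r4 -> r1=0x00
body[2] xor  r0, r3, r4 -> r0=0xd3
body[3] sub  r0, r1, r2 -> r0=0x04
body[4] sub  r3, r2, #24 -> r3=0xe4
body[5] add  r3, r3, #17 -> r3=0xf5
body[6] xor  r4, r2, r4 -> r4=0x41
body[7] xor  r2, r2, r3 -> r2=0x09
epilogue: pop r2=0xf9, sp=0xae
epilogue: pop r1=0x52, sp=0xaf
epilogue: pop r0=0xe7, sp=0xb0
r0: callee-saved, written=True
r2: callee-saved, written=True
r3: caller-saved, written=True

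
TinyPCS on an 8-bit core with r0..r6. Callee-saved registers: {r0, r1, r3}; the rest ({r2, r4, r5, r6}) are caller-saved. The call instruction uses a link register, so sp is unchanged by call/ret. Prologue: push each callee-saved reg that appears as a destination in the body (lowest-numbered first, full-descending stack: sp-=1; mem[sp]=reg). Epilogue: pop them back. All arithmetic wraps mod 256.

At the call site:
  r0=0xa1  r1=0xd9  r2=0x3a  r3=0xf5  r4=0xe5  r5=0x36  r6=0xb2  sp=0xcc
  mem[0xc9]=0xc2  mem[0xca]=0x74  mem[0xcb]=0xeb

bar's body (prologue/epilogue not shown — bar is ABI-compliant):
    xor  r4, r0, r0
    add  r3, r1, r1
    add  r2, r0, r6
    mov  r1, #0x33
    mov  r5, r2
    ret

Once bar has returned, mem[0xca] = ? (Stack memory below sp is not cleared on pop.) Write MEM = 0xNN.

MEM = 0xf5

prologue: push r1 -> mem[0xcb]=0xd9, sp=0xcb
prologue: push r3 -> mem[0xca]=0xf5, sp=0xca
body[0] xor  r4, r0, r0 -> r4=0x00
body[1] add  r3, r1, r1 -> r3=0xb2
body[2] add  r2, r0, r6 -> r2=0x53
body[3] mov  r1, #0x33 -> r1=0x33
body[4] mov  r5, r2 -> r5=0x53
epilogue: pop r3=0xf5, sp=0xcb
epilogue: pop r1=0xd9, sp=0xcc
prologue pushed ['r1', 'r3'] at ['0xcb', '0xca']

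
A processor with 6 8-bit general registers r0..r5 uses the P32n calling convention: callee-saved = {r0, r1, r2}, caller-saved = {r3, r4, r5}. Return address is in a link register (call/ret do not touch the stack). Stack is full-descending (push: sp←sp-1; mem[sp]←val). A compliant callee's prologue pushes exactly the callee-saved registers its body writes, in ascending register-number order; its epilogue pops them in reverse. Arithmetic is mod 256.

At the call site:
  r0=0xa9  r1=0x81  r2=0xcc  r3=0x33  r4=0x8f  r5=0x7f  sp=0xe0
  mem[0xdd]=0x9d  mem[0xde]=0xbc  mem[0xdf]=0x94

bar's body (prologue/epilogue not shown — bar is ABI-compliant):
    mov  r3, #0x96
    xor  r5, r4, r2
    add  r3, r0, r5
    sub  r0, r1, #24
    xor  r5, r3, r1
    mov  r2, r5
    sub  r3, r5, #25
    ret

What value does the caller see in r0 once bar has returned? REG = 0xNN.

prologue: push r0 → mem[0xdf]=0xa9, sp=0xdf
prologue: push r2 → mem[0xde]=0xcc, sp=0xde
body[0] mov  r3, #0x96 → r3=0x96
body[1] xor  r5, r4, r2 → r5=0x43
body[2] add  r3, r0, r5 → r3=0xec
body[3] sub  r0, r1, #24 → r0=0x69
body[4] xor  r5, r3, r1 → r5=0x6d
body[5] mov  r2, r5 → r2=0x6d
body[6] sub  r3, r5, #25 → r3=0x54
epilogue: pop r2=0xcc, sp=0xdf
epilogue: pop r0=0xa9, sp=0xe0
r0 is callee-saved → restored

REG = 0xa9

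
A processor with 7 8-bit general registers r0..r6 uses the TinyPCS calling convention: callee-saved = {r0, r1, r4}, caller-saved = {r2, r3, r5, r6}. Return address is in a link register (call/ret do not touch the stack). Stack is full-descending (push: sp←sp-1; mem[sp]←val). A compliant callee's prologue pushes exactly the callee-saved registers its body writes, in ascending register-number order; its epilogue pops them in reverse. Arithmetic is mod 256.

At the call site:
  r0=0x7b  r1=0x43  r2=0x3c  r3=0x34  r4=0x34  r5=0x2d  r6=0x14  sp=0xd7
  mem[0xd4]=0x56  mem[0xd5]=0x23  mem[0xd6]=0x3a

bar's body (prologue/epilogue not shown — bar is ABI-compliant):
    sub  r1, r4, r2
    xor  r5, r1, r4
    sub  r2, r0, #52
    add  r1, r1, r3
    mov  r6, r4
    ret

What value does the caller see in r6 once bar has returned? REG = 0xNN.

prologue: push r1 → mem[0xd6]=0x43, sp=0xd6
body[0] sub  r1, r4, r2 → r1=0xf8
body[1] xor  r5, r1, r4 → r5=0xcc
body[2] sub  r2, r0, #52 → r2=0x47
body[3] add  r1, r1, r3 → r1=0x2c
body[4] mov  r6, r4 → r6=0x34
epilogue: pop r1=0x43, sp=0xd7
r6 is caller-saved → body value

REG = 0x34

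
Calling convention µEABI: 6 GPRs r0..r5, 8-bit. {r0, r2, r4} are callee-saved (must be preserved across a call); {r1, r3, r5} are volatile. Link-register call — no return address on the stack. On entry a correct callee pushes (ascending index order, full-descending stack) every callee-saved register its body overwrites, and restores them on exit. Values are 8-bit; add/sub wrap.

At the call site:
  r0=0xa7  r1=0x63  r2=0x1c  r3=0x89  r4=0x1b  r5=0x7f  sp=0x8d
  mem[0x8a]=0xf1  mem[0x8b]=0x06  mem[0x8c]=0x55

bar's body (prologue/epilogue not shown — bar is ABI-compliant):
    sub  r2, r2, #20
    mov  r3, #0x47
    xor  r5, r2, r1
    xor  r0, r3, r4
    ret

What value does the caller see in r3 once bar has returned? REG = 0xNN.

REG = 0x47

prologue: push r0 → mem[0x8c]=0xa7, sp=0x8c
prologue: push r2 → mem[0x8b]=0x1c, sp=0x8b
body[0] sub  r2, r2, #20 → r2=0x08
body[1] mov  r3, #0x47 → r3=0x47
body[2] xor  r5, r2, r1 → r5=0x6b
body[3] xor  r0, r3, r4 → r0=0x5c
epilogue: pop r2=0x1c, sp=0x8c
epilogue: pop r0=0xa7, sp=0x8d
r3 is caller-saved → body value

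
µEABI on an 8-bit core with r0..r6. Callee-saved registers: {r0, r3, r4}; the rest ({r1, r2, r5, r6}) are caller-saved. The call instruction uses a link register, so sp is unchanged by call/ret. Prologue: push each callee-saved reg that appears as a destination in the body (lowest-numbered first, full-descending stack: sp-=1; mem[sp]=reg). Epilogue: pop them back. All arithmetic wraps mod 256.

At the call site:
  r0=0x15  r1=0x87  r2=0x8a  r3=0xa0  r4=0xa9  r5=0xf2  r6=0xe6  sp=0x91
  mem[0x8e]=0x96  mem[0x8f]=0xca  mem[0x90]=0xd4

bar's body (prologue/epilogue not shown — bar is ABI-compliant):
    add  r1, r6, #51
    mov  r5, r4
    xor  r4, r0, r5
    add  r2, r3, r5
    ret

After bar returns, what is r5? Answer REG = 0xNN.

prologue: push r4 → mem[0x90]=0xa9, sp=0x90
body[0] add  r1, r6, #51 → r1=0x19
body[1] mov  r5, r4 → r5=0xa9
body[2] xor  r4, r0, r5 → r4=0xbc
body[3] add  r2, r3, r5 → r2=0x49
epilogue: pop r4=0xa9, sp=0x91
r5 is caller-saved → body value

REG = 0xa9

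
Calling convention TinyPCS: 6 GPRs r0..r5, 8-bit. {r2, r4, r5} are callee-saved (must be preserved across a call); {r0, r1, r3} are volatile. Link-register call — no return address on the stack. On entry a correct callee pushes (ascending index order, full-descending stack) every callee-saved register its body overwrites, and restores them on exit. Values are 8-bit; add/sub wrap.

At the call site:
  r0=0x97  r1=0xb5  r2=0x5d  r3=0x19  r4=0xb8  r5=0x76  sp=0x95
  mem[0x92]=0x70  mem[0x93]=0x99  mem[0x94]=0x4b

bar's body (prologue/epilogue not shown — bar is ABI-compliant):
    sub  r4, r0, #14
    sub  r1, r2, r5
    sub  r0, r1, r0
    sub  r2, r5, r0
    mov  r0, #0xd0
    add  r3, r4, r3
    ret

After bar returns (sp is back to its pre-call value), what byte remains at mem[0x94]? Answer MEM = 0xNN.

MEM = 0x5d

prologue: push r2 -> mem[0x94]=0x5d, sp=0x94
prologue: push r4 -> mem[0x93]=0xb8, sp=0x93
body[0] sub  r4, r0, #14 -> r4=0x89
body[1] sub  r1, r2, r5 -> r1=0xe7
body[2] sub  r0, r1, r0 -> r0=0x50
body[3] sub  r2, r5, r0 -> r2=0x26
body[4] mov  r0, #0xd0 -> r0=0xd0
body[5] add  r3, r4, r3 -> r3=0xa2
epilogue: pop r4=0xb8, sp=0x94
epilogue: pop r2=0x5d, sp=0x95
prologue pushed ['r2', 'r4'] at ['0x94', '0x93']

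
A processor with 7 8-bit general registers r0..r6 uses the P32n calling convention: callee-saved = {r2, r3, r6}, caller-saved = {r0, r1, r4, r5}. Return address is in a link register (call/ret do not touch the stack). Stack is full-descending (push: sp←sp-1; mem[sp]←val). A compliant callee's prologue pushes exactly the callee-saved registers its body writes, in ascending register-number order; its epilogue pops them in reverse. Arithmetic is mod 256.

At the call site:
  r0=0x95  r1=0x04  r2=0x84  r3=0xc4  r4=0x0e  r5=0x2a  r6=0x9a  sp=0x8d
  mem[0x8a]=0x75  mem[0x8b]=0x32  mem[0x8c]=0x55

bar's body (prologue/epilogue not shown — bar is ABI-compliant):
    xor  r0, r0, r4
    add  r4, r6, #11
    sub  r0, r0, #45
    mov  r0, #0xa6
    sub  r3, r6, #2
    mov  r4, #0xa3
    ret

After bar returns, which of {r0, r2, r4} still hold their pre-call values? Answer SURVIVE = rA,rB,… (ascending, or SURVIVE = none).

prologue: push r3 -> mem[0x8c]=0xc4, sp=0x8c
body[0] xor  r0, r0, r4 -> r0=0x9b
body[1] add  r4, r6, #11 -> r4=0xa5
body[2] sub  r0, r0, #45 -> r0=0x6e
body[3] mov  r0, #0xa6 -> r0=0xa6
body[4] sub  r3, r6, #2 -> r3=0x98
body[5] mov  r4, #0xa3 -> r4=0xa3
epilogue: pop r3=0xc4, sp=0x8d
r0: caller-saved, written=True
r2: callee-saved, written=False
r4: caller-saved, written=True

SURVIVE = r2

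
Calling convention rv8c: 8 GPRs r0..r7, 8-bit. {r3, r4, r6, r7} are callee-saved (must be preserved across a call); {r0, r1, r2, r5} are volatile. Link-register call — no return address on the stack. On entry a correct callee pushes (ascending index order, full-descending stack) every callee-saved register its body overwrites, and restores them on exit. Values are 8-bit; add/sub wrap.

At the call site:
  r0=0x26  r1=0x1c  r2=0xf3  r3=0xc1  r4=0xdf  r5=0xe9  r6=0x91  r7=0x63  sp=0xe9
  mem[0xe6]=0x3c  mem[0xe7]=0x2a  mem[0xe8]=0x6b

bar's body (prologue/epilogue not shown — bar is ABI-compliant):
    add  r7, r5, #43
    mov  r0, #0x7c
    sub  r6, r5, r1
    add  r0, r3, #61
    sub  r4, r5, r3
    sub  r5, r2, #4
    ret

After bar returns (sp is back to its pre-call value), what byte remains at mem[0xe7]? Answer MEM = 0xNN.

prologue: push r4 → mem[0xe8]=0xdf, sp=0xe8
prologue: push r6 → mem[0xe7]=0x91, sp=0xe7
prologue: push r7 → mem[0xe6]=0x63, sp=0xe6
body[0] add  r7, r5, #43 → r7=0x14
body[1] mov  r0, #0x7c → r0=0x7c
body[2] sub  r6, r5, r1 → r6=0xcd
body[3] add  r0, r3, #61 → r0=0xfe
body[4] sub  r4, r5, r3 → r4=0x28
body[5] sub  r5, r2, #4 → r5=0xef
epilogue: pop r7=0x63, sp=0xe7
epilogue: pop r6=0x91, sp=0xe8
epilogue: pop r4=0xdf, sp=0xe9
prologue pushed ['r4', 'r6', 'r7'] at ['0xe8', '0xe7', '0xe6']

MEM = 0x91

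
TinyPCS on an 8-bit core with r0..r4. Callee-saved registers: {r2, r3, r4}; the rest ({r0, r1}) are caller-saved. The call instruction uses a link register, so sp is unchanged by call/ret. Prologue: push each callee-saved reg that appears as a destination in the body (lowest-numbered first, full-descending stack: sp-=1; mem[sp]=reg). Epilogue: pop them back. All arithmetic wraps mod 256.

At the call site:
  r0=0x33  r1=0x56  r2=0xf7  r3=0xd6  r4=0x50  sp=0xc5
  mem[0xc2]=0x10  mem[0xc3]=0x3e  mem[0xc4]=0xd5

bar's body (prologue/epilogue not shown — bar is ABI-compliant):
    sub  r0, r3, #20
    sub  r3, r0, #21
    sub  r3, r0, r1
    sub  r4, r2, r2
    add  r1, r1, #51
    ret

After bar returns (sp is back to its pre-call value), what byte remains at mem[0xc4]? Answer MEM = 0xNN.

prologue: push r3 -> mem[0xc4]=0xd6, sp=0xc4
prologue: push r4 -> mem[0xc3]=0x50, sp=0xc3
body[0] sub  r0, r3, #20 -> r0=0xc2
body[1] sub  r3, r0, #21 -> r3=0xad
body[2] sub  r3, r0, r1 -> r3=0x6c
body[3] sub  r4, r2, r2 -> r4=0x00
body[4] add  r1, r1, #51 -> r1=0x89
epilogue: pop r4=0x50, sp=0xc4
epilogue: pop r3=0xd6, sp=0xc5
prologue pushed ['r3', 'r4'] at ['0xc4', '0xc3']

MEM = 0xd6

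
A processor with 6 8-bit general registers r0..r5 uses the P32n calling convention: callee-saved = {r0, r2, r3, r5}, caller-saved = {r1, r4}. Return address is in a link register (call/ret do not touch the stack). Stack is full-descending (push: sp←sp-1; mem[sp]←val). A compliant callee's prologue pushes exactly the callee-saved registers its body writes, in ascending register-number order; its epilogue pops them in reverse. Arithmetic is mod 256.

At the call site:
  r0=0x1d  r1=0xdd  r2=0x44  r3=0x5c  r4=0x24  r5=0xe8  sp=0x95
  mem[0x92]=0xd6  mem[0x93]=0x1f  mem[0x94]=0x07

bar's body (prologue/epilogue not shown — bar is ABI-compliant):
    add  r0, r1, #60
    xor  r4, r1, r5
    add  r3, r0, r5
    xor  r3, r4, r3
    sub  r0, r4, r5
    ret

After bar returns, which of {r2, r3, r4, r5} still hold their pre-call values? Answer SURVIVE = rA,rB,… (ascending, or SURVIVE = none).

prologue: push r0 -> mem[0x94]=0x1d, sp=0x94
prologue: push r3 -> mem[0x93]=0x5c, sp=0x93
body[0] add  r0, r1, #60 -> r0=0x19
body[1] xor  r4, r1, r5 -> r4=0x35
body[2] add  r3, r0, r5 -> r3=0x01
body[3] xor  r3, r4, r3 -> r3=0x34
body[4] sub  r0, r4, r5 -> r0=0x4d
epilogue: pop r3=0x5c, sp=0x94
epilogue: pop r0=0x1d, sp=0x95
r2: callee-saved, written=False
r3: callee-saved, written=True
r4: caller-saved, written=True
r5: callee-saved, written=False

SURVIVE = r2,r3,r5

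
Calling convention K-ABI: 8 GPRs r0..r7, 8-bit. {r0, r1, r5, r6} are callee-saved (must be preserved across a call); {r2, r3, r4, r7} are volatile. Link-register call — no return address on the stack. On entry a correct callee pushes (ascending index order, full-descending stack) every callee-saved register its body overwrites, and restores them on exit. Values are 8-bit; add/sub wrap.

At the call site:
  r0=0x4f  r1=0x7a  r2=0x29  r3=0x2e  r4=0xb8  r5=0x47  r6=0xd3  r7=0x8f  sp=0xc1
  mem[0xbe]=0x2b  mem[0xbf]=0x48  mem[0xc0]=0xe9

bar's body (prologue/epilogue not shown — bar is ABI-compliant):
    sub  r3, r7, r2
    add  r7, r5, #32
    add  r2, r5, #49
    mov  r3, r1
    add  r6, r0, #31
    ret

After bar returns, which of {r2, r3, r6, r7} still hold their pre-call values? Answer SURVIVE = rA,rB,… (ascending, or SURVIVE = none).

prologue: push r6 -> mem[0xc0]=0xd3, sp=0xc0
body[0] sub  r3, r7, r2 -> r3=0x66
body[1] add  r7, r5, #32 -> r7=0x67
body[2] add  r2, r5, #49 -> r2=0x78
body[3] mov  r3, r1 -> r3=0x7a
body[4] add  r6, r0, #31 -> r6=0x6e
epilogue: pop r6=0xd3, sp=0xc1
r2: caller-saved, written=True
r3: caller-saved, written=True
r6: callee-saved, written=True
r7: caller-saved, written=True

SURVIVE = r6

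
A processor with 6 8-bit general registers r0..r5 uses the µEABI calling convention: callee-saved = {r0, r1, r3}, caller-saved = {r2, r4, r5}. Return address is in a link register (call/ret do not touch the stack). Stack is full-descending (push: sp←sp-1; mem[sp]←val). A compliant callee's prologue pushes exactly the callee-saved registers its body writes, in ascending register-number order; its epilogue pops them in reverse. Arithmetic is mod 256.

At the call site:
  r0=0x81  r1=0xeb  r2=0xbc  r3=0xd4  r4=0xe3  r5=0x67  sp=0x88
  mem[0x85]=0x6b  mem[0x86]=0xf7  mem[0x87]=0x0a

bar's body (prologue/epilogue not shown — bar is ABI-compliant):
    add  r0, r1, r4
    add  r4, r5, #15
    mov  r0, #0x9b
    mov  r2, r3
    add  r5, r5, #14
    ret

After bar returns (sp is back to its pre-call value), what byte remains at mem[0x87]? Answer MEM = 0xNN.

prologue: push r0 → mem[0x87]=0x81, sp=0x87
body[0] add  r0, r1, r4 → r0=0xce
body[1] add  r4, r5, #15 → r4=0x76
body[2] mov  r0, #0x9b → r0=0x9b
body[3] mov  r2, r3 → r2=0xd4
body[4] add  r5, r5, #14 → r5=0x75
epilogue: pop r0=0x81, sp=0x88
prologue pushed ['r0'] at ['0x87']

MEM = 0x81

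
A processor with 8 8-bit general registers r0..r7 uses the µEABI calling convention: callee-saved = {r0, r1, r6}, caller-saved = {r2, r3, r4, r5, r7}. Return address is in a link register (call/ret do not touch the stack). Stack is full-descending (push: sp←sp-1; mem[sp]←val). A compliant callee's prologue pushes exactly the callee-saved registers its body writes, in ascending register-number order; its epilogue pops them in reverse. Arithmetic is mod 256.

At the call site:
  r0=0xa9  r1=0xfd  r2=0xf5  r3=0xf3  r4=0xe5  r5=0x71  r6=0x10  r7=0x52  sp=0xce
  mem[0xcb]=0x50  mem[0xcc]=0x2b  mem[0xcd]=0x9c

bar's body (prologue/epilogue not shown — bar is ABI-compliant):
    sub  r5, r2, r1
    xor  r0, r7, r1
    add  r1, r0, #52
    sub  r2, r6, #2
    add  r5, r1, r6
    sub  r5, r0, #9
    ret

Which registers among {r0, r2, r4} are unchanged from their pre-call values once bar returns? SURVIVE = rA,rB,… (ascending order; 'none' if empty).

prologue: push r0 -> mem[0xcd]=0xa9, sp=0xcd
prologue: push r1 -> mem[0xcc]=0xfd, sp=0xcc
body[0] sub  r5, r2, r1 -> r5=0xf8
body[1] xor  r0, r7, r1 -> r0=0xaf
body[2] add  r1, r0, #52 -> r1=0xe3
body[3] sub  r2, r6, #2 -> r2=0x0e
body[4] add  r5, r1, r6 -> r5=0xf3
body[5] sub  r5, r0, #9 -> r5=0xa6
epilogue: pop r1=0xfd, sp=0xcd
epilogue: pop r0=0xa9, sp=0xce
r0: callee-saved, written=True
r2: caller-saved, written=True
r4: caller-saved, written=False

SURVIVE = r0,r4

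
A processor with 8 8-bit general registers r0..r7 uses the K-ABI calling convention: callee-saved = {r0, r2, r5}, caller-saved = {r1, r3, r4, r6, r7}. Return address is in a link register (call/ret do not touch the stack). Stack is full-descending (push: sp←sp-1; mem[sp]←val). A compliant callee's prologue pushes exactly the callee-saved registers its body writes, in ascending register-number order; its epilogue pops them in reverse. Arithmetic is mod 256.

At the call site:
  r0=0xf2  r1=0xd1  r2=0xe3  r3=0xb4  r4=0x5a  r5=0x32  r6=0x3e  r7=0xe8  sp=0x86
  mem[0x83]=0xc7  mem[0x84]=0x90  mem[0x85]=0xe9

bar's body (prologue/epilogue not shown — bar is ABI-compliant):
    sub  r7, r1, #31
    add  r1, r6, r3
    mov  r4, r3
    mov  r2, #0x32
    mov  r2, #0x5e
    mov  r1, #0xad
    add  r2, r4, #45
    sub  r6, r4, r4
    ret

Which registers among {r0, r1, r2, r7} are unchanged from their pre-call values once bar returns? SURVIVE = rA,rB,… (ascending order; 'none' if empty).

prologue: push r2 → mem[0x85]=0xe3, sp=0x85
body[0] sub  r7, r1, #31 → r7=0xb2
body[1] add  r1, r6, r3 → r1=0xf2
body[2] mov  r4, r3 → r4=0xb4
body[3] mov  r2, #0x32 → r2=0x32
body[4] mov  r2, #0x5e → r2=0x5e
body[5] mov  r1, #0xad → r1=0xad
body[6] add  r2, r4, #45 → r2=0xe1
body[7] sub  r6, r4, r4 → r6=0x00
epilogue: pop r2=0xe3, sp=0x86
r0: callee-saved, written=False
r1: caller-saved, written=True
r2: callee-saved, written=True
r7: caller-saved, written=True

SURVIVE = r0,r2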